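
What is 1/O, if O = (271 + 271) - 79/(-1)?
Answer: 1/621 ≈ 0.0016103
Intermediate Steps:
O = 621 (O = 542 - 79*(-1) = 542 + 79 = 621)
1/O = 1/621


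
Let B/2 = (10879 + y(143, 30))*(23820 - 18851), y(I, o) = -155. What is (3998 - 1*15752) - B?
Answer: -106586866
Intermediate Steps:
B = 106575112 (B = 2*((10879 - 155)*(23820 - 18851)) = 2*(10724*4969) = 2*53287556 = 106575112)
(3998 - 1*15752) - B = (3998 - 1*15752) - 1*106575112 = (3998 - 15752) - 106575112 = -11754 - 106575112 = -106586866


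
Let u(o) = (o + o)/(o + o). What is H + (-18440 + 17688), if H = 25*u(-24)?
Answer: -727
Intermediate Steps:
u(o) = 1 (u(o) = (2*o)/((2*o)) = (2*o)*(1/(2*o)) = 1)
H = 25 (H = 25*1 = 25)
H + (-18440 + 17688) = 25 + (-18440 + 17688) = 25 - 752 = -727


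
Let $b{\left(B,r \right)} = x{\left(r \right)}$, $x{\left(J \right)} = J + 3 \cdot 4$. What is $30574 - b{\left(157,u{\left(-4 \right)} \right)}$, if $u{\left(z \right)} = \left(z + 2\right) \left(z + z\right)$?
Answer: $30546$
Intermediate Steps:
$x{\left(J \right)} = 12 + J$ ($x{\left(J \right)} = J + 12 = 12 + J$)
$u{\left(z \right)} = 2 z \left(2 + z\right)$ ($u{\left(z \right)} = \left(2 + z\right) 2 z = 2 z \left(2 + z\right)$)
$b{\left(B,r \right)} = 12 + r$
$30574 - b{\left(157,u{\left(-4 \right)} \right)} = 30574 - \left(12 + 2 \left(-4\right) \left(2 - 4\right)\right) = 30574 - \left(12 + 2 \left(-4\right) \left(-2\right)\right) = 30574 - \left(12 + 16\right) = 30574 - 28 = 30546$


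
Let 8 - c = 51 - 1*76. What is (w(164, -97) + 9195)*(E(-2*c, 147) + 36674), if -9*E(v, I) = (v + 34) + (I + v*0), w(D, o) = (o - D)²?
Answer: 8503497172/3 ≈ 2.8345e+9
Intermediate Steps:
c = 33 (c = 8 - (51 - 1*76) = 8 - (51 - 76) = 8 - 1*(-25) = 8 + 25 = 33)
E(v, I) = -34/9 - I/9 - v/9 (E(v, I) = -((v + 34) + (I + v*0))/9 = -((34 + v) + (I + 0))/9 = -((34 + v) + I)/9 = -(34 + I + v)/9 = -34/9 - I/9 - v/9)
(w(164, -97) + 9195)*(E(-2*c, 147) + 36674) = ((164 - 1*(-97))² + 9195)*((-34/9 - ⅑*147 - (-2)*33/9) + 36674) = ((164 + 97)² + 9195)*((-34/9 - 49/3 - ⅑*(-66)) + 36674) = (261² + 9195)*((-34/9 - 49/3 + 22/3) + 36674) = (68121 + 9195)*(-115/9 + 36674) = 77316*(329951/9) = 8503497172/3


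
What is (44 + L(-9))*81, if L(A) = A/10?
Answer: 34911/10 ≈ 3491.1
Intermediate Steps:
L(A) = A/10 (L(A) = A*(1/10) = A/10)
(44 + L(-9))*81 = (44 + (1/10)*(-9))*81 = (44 - 9/10)*81 = (431/10)*81 = 34911/10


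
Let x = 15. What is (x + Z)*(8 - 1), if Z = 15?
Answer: 210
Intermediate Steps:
(x + Z)*(8 - 1) = (15 + 15)*(8 - 1) = 30*7 = 210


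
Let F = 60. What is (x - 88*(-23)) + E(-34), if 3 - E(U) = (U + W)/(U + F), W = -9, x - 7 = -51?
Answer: 51601/26 ≈ 1984.7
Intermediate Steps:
x = -44 (x = 7 - 51 = -44)
E(U) = 3 - (-9 + U)/(60 + U) (E(U) = 3 - (U - 9)/(U + 60) = 3 - (-9 + U)/(60 + U))
(x - 88*(-23)) + E(-34) = (-44 - 88*(-23)) + (189 + 2*(-34))/(60 - 34) = (-44 + 2024) + (189 - 68)/26 = 1980 + (1/26)*121 = 1980 + 121/26 = 51601/26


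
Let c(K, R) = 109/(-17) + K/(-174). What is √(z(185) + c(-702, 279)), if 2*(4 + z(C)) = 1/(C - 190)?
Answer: I*√157429690/4930 ≈ 2.5451*I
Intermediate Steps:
z(C) = -4 + 1/(2*(-190 + C)) (z(C) = -4 + 1/(2*(C - 190)) = -4 + 1/(2*(-190 + C)))
c(K, R) = -109/17 - K/174 (c(K, R) = 109*(-1/17) + K*(-1/174) = -109/17 - K/174)
√(z(185) + c(-702, 279)) = √((1521 - 8*185)/(2*(-190 + 185)) + (-109/17 - 1/174*(-702))) = √((½)*(1521 - 1480)/(-5) + (-109/17 + 117/29)) = √((½)*(-⅕)*41 - 1172/493) = √(-41/10 - 1172/493) = √(-31933/4930) = I*√157429690/4930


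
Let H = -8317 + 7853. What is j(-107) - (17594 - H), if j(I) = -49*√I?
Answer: -18058 - 49*I*√107 ≈ -18058.0 - 506.86*I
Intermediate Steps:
H = -464
j(-107) - (17594 - H) = -49*I*√107 - (17594 - 1*(-464)) = -49*I*√107 - (17594 + 464) = -49*I*√107 - 1*18058 = -49*I*√107 - 18058 = -18058 - 49*I*√107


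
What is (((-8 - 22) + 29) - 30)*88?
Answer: -2728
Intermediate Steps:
(((-8 - 22) + 29) - 30)*88 = ((-30 + 29) - 30)*88 = (-1 - 30)*88 = -31*88 = -2728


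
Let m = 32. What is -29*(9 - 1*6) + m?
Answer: -55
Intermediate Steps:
-29*(9 - 1*6) + m = -29*(9 - 1*6) + 32 = -29*(9 - 6) + 32 = -29*3 + 32 = -87 + 32 = -55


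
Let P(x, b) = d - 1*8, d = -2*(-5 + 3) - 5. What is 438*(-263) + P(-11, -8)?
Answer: -115203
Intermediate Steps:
d = -1 (d = -2*(-2) - 5 = 4 - 5 = -1)
P(x, b) = -9 (P(x, b) = -1 - 1*8 = -1 - 8 = -9)
438*(-263) + P(-11, -8) = 438*(-263) - 9 = -115194 - 9 = -115203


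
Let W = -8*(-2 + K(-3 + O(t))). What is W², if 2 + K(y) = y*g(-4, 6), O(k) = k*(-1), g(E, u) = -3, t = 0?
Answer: 1600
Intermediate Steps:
O(k) = -k
K(y) = -2 - 3*y (K(y) = -2 + y*(-3) = -2 - 3*y)
W = -40 (W = -8*(-2 + (-2 - 3*(-3 - 1*0))) = -8*(-2 + (-2 - 3*(-3 + 0))) = -8*(-2 + (-2 - 3*(-3))) = -8*(-2 + (-2 + 9)) = -8*(-2 + 7) = -8*5 = -40)
W² = (-40)² = 1600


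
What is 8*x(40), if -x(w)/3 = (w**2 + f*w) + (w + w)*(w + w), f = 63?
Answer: -252480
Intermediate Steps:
x(w) = -189*w - 15*w**2 (x(w) = -3*((w**2 + 63*w) + (w + w)*(w + w)) = -3*((w**2 + 63*w) + (2*w)*(2*w)) = -3*((w**2 + 63*w) + 4*w**2) = -3*(5*w**2 + 63*w) = -189*w - 15*w**2)
8*x(40) = 8*(-3*40*(63 + 5*40)) = 8*(-3*40*(63 + 200)) = 8*(-3*40*263) = 8*(-31560) = -252480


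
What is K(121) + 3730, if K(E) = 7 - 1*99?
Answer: 3638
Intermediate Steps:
K(E) = -92 (K(E) = 7 - 99 = -92)
K(121) + 3730 = -92 + 3730 = 3638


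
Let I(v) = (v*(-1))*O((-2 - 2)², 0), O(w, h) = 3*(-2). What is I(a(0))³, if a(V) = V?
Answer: 0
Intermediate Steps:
O(w, h) = -6
I(v) = 6*v (I(v) = (v*(-1))*(-6) = -v*(-6) = 6*v)
I(a(0))³ = (6*0)³ = 0³ = 0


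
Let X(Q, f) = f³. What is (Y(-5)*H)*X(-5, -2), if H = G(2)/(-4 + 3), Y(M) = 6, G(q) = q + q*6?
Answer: 672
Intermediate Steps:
G(q) = 7*q (G(q) = q + 6*q = 7*q)
H = -14 (H = (7*2)/(-4 + 3) = 14/(-1) = -1*14 = -14)
(Y(-5)*H)*X(-5, -2) = (6*(-14))*(-2)³ = -84*(-8) = 672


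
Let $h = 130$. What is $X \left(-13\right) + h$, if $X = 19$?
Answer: $-117$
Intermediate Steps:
$X \left(-13\right) + h = 19 \left(-13\right) + 130 = -247 + 130 = -117$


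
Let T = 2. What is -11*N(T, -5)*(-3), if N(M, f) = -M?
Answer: -66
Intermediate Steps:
-11*N(T, -5)*(-3) = -(-11)*2*(-3) = -11*(-2)*(-3) = 22*(-3) = -66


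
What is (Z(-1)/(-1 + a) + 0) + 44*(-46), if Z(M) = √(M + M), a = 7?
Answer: -2024 + I*√2/6 ≈ -2024.0 + 0.2357*I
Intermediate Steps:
Z(M) = √2*√M (Z(M) = √(2*M) = √2*√M)
(Z(-1)/(-1 + a) + 0) + 44*(-46) = ((√2*√(-1))/(-1 + 7) + 0) + 44*(-46) = ((√2*I)/6 + 0) - 2024 = ((I*√2)/6 + 0) - 2024 = (I*√2/6 + 0) - 2024 = I*√2/6 - 2024 = -2024 + I*√2/6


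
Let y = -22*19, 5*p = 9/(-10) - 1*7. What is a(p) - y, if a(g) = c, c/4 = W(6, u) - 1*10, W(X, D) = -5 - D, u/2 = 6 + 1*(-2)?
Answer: 326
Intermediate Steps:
u = 8 (u = 2*(6 + 1*(-2)) = 2*(6 - 2) = 2*4 = 8)
p = -79/50 (p = (9/(-10) - 1*7)/5 = (9*(-⅒) - 7)/5 = (-9/10 - 7)/5 = (⅕)*(-79/10) = -79/50 ≈ -1.5800)
c = -92 (c = 4*((-5 - 1*8) - 1*10) = 4*((-5 - 8) - 10) = 4*(-13 - 10) = 4*(-23) = -92)
y = -418
a(g) = -92
a(p) - y = -92 - 1*(-418) = -92 + 418 = 326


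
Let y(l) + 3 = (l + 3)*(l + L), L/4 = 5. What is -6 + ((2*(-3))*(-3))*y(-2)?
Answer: 264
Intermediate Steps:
L = 20 (L = 4*5 = 20)
y(l) = -3 + (3 + l)*(20 + l) (y(l) = -3 + (l + 3)*(l + 20) = -3 + (3 + l)*(20 + l))
-6 + ((2*(-3))*(-3))*y(-2) = -6 + ((2*(-3))*(-3))*(57 + (-2)² + 23*(-2)) = -6 + (-6*(-3))*(57 + 4 - 46) = -6 + 18*15 = -6 + 270 = 264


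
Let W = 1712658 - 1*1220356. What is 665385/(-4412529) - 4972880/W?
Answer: -3711757929965/362049475293 ≈ -10.252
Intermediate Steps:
W = 492302 (W = 1712658 - 1220356 = 492302)
665385/(-4412529) - 4972880/W = 665385/(-4412529) - 4972880/492302 = 665385*(-1/4412529) - 4972880*1/492302 = -221795/1470843 - 2486440/246151 = -3711757929965/362049475293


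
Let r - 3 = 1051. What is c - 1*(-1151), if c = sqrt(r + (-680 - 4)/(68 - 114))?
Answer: 1151 + 2*sqrt(141358)/23 ≈ 1183.7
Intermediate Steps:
r = 1054 (r = 3 + 1051 = 1054)
c = 2*sqrt(141358)/23 (c = sqrt(1054 + (-680 - 4)/(68 - 114)) = sqrt(1054 - 684/(-46)) = sqrt(1054 - 684*(-1/46)) = sqrt(1054 + 342/23) = sqrt(24584/23) = 2*sqrt(141358)/23 ≈ 32.694)
c - 1*(-1151) = 2*sqrt(141358)/23 - 1*(-1151) = 2*sqrt(141358)/23 + 1151 = 1151 + 2*sqrt(141358)/23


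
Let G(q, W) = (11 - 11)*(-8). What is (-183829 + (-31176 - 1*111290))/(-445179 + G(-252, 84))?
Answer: 108765/148393 ≈ 0.73295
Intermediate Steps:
G(q, W) = 0 (G(q, W) = 0*(-8) = 0)
(-183829 + (-31176 - 1*111290))/(-445179 + G(-252, 84)) = (-183829 + (-31176 - 1*111290))/(-445179 + 0) = (-183829 + (-31176 - 111290))/(-445179) = (-183829 - 142466)*(-1/445179) = -326295*(-1/445179) = 108765/148393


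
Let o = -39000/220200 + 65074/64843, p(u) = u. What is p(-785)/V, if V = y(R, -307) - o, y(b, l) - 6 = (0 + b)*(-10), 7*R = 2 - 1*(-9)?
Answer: 130766608595/1755893449 ≈ 74.473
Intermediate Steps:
R = 11/7 (R = (2 - 1*(-9))/7 = (2 + 9)/7 = (⅐)*11 = 11/7 ≈ 1.5714)
o = 19667363/23797381 (o = -39000*1/220200 + 65074*(1/64843) = -65/367 + 65074/64843 = 19667363/23797381 ≈ 0.82645)
y(b, l) = 6 - 10*b (y(b, l) = 6 + (0 + b)*(-10) = 6 + b*(-10) = 6 - 10*b)
V = -1755893449/166581667 (V = (6 - 10*11/7) - 1*19667363/23797381 = (6 - 110/7) - 19667363/23797381 = -68/7 - 19667363/23797381 = -1755893449/166581667 ≈ -10.541)
p(-785)/V = -785/(-1755893449/166581667) = -785*(-166581667/1755893449) = 130766608595/1755893449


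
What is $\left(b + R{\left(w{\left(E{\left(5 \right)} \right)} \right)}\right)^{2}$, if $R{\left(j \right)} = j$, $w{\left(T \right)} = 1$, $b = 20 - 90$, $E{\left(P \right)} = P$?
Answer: $4761$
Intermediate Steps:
$b = -70$ ($b = 20 - 90 = -70$)
$\left(b + R{\left(w{\left(E{\left(5 \right)} \right)} \right)}\right)^{2} = \left(-70 + 1\right)^{2} = \left(-69\right)^{2} = 4761$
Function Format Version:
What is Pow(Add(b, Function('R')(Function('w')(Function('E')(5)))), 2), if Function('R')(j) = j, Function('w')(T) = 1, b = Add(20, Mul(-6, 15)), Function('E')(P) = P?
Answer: 4761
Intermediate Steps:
b = -70 (b = Add(20, -90) = -70)
Pow(Add(b, Function('R')(Function('w')(Function('E')(5)))), 2) = Pow(Add(-70, 1), 2) = Pow(-69, 2) = 4761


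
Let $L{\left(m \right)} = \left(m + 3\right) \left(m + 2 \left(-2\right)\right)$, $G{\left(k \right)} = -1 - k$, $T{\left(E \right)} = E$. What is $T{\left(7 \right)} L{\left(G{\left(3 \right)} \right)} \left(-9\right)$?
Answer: $-504$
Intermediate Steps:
$L{\left(m \right)} = \left(-4 + m\right) \left(3 + m\right)$ ($L{\left(m \right)} = \left(3 + m\right) \left(m - 4\right) = \left(3 + m\right) \left(-4 + m\right) = \left(-4 + m\right) \left(3 + m\right)$)
$T{\left(7 \right)} L{\left(G{\left(3 \right)} \right)} \left(-9\right) = 7 \left(-12 + \left(-1 - 3\right)^{2} - \left(-1 - 3\right)\right) \left(-9\right) = 7 \left(-12 + \left(-4\right)^{2} - -4\right) \left(-9\right) = 7 \left(-12 + 16 + 4\right) \left(-9\right) = 7 \cdot 8 \left(-9\right) = 56 \left(-9\right) = -504$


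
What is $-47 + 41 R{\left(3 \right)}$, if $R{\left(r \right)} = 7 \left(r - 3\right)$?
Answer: $-47$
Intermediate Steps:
$R{\left(r \right)} = -21 + 7 r$ ($R{\left(r \right)} = 7 \left(-3 + r\right) = -21 + 7 r$)
$-47 + 41 R{\left(3 \right)} = -47 + 41 \left(-21 + 7 \cdot 3\right) = -47 + 41 \left(-21 + 21\right) = -47 + 41 \cdot 0 = -47 + 0 = -47$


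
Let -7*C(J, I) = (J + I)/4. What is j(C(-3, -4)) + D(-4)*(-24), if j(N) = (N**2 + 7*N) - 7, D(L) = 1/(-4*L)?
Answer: -107/16 ≈ -6.6875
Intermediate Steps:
D(L) = -1/(4*L)
C(J, I) = -I/28 - J/28 (C(J, I) = -(J + I)/(7*4) = -(I + J)/(7*4) = -(I/4 + J/4)/7 = -I/28 - J/28)
j(N) = -7 + N**2 + 7*N
j(C(-3, -4)) + D(-4)*(-24) = (-7 + (-1/28*(-4) - 1/28*(-3))**2 + 7*(-1/28*(-4) - 1/28*(-3))) - 1/4/(-4)*(-24) = (-7 + (1/7 + 3/28)**2 + 7*(1/7 + 3/28)) - 1/4*(-1/4)*(-24) = (-7 + (1/4)**2 + 7*(1/4)) + (1/16)*(-24) = (-7 + 1/16 + 7/4) - 3/2 = -83/16 - 3/2 = -107/16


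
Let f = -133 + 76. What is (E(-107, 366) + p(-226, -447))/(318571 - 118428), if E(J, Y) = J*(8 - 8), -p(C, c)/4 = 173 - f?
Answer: -920/200143 ≈ -0.0045967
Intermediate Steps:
f = -57
p(C, c) = -920 (p(C, c) = -4*(173 - 1*(-57)) = -4*(173 + 57) = -4*230 = -920)
E(J, Y) = 0 (E(J, Y) = J*0 = 0)
(E(-107, 366) + p(-226, -447))/(318571 - 118428) = (0 - 920)/(318571 - 118428) = -920/200143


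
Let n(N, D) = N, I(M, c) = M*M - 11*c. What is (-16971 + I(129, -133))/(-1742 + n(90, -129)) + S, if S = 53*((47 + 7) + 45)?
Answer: 8666911/1652 ≈ 5246.3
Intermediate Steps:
I(M, c) = M**2 - 11*c
S = 5247 (S = 53*(54 + 45) = 53*99 = 5247)
(-16971 + I(129, -133))/(-1742 + n(90, -129)) + S = (-16971 + (129**2 - 11*(-133)))/(-1742 + 90) + 5247 = (-16971 + (16641 + 1463))/(-1652) + 5247 = (-16971 + 18104)*(-1/1652) + 5247 = 1133*(-1/1652) + 5247 = -1133/1652 + 5247 = 8666911/1652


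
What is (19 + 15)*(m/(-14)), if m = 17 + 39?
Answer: -136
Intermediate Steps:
m = 56
(19 + 15)*(m/(-14)) = (19 + 15)*(56/(-14)) = 34*(56*(-1/14)) = 34*(-4) = -136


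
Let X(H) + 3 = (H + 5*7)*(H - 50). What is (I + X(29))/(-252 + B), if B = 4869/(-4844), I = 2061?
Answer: -1152872/408519 ≈ -2.8221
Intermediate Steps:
X(H) = -3 + (-50 + H)*(35 + H) (X(H) = -3 + (H + 5*7)*(H - 50) = -3 + (H + 35)*(-50 + H) = -3 + (35 + H)*(-50 + H) = -3 + (-50 + H)*(35 + H))
B = -4869/4844 (B = 4869*(-1/4844) = -4869/4844 ≈ -1.0052)
(I + X(29))/(-252 + B) = (2061 + (-1753 + 29**2 - 15*29))/(-252 - 4869/4844) = (2061 + (-1753 + 841 - 435))/(-1225557/4844) = (2061 - 1347)*(-4844/1225557) = 714*(-4844/1225557) = -1152872/408519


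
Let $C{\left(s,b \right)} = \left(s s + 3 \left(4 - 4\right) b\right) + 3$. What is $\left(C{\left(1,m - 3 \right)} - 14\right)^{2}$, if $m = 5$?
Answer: $100$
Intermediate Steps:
$C{\left(s,b \right)} = 3 + s^{2}$ ($C{\left(s,b \right)} = \left(s^{2} + 3 \cdot 0 b\right) + 3 = \left(s^{2} + 0 b\right) + 3 = \left(s^{2} + 0\right) + 3 = s^{2} + 3 = 3 + s^{2}$)
$\left(C{\left(1,m - 3 \right)} - 14\right)^{2} = \left(\left(3 + 1^{2}\right) - 14\right)^{2} = \left(\left(3 + 1\right) - 14\right)^{2} = \left(4 - 14\right)^{2} = \left(-10\right)^{2} = 100$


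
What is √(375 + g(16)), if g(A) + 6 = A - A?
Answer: 3*√41 ≈ 19.209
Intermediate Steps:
g(A) = -6 (g(A) = -6 + (A - A) = -6 + 0 = -6)
√(375 + g(16)) = √(375 - 6) = √369 = 3*√41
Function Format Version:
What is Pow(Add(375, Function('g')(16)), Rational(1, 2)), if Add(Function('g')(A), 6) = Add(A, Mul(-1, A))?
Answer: Mul(3, Pow(41, Rational(1, 2))) ≈ 19.209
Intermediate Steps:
Function('g')(A) = -6 (Function('g')(A) = Add(-6, Add(A, Mul(-1, A))) = Add(-6, 0) = -6)
Pow(Add(375, Function('g')(16)), Rational(1, 2)) = Pow(Add(375, -6), Rational(1, 2)) = Pow(369, Rational(1, 2)) = Mul(3, Pow(41, Rational(1, 2)))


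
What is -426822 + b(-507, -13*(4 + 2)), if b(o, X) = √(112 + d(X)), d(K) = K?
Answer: -426822 + √34 ≈ -4.2682e+5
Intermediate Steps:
b(o, X) = √(112 + X)
-426822 + b(-507, -13*(4 + 2)) = -426822 + √(112 - 13*(4 + 2)) = -426822 + √(112 - 13*6) = -426822 + √(112 - 78) = -426822 + √34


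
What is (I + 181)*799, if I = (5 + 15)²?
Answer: 464219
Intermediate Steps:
I = 400 (I = 20² = 400)
(I + 181)*799 = (400 + 181)*799 = 581*799 = 464219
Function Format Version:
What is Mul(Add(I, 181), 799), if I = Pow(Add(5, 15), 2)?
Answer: 464219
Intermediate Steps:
I = 400 (I = Pow(20, 2) = 400)
Mul(Add(I, 181), 799) = Mul(Add(400, 181), 799) = Mul(581, 799) = 464219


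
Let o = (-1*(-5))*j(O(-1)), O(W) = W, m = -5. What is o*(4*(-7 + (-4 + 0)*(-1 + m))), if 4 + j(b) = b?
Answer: -1700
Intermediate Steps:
j(b) = -4 + b
o = -25 (o = (-1*(-5))*(-4 - 1) = 5*(-5) = -25)
o*(4*(-7 + (-4 + 0)*(-1 + m))) = -100*(-7 + (-4 + 0)*(-1 - 5)) = -100*(-7 - 4*(-6)) = -100*(-7 + 24) = -100*17 = -25*68 = -1700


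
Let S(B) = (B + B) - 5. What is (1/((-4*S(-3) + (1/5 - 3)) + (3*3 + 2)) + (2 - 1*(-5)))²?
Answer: 3356224/68121 ≈ 49.269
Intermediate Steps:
S(B) = -5 + 2*B (S(B) = 2*B - 5 = -5 + 2*B)
(1/((-4*S(-3) + (1/5 - 3)) + (3*3 + 2)) + (2 - 1*(-5)))² = (1/((-4*(-5 + 2*(-3)) + (1/5 - 3)) + (3*3 + 2)) + (2 - 1*(-5)))² = (1/((-4*(-5 - 6) + (⅕ - 3)) + (9 + 2)) + (2 + 5))² = (1/((-4*(-11) - 14/5) + 11) + 7)² = (1/((44 - 14/5) + 11) + 7)² = (1/(206/5 + 11) + 7)² = (1/(261/5) + 7)² = (5/261 + 7)² = (1832/261)² = 3356224/68121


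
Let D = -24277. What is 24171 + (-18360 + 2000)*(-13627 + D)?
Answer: 620133611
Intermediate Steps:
24171 + (-18360 + 2000)*(-13627 + D) = 24171 + (-18360 + 2000)*(-13627 - 24277) = 24171 - 16360*(-37904) = 24171 + 620109440 = 620133611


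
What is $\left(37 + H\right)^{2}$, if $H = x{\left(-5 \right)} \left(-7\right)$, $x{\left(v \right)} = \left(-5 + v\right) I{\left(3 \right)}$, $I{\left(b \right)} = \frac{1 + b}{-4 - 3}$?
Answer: $9$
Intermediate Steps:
$I{\left(b \right)} = - \frac{1}{7} - \frac{b}{7}$ ($I{\left(b \right)} = \frac{1 + b}{-7} = \left(1 + b\right) \left(- \frac{1}{7}\right) = - \frac{1}{7} - \frac{b}{7}$)
$x{\left(v \right)} = \frac{20}{7} - \frac{4 v}{7}$ ($x{\left(v \right)} = \left(-5 + v\right) \left(- \frac{1}{7} - \frac{3}{7}\right) = \left(-5 + v\right) \left(- \frac{4}{7}\right) = \frac{20}{7} - \frac{4 v}{7}$)
$H = -40$ ($H = \left(\frac{20}{7} - - \frac{20}{7}\right) \left(-7\right) = \left(\frac{20}{7} + \frac{20}{7}\right) \left(-7\right) = \frac{40}{7} \left(-7\right) = -40$)
$\left(37 + H\right)^{2} = \left(37 - 40\right)^{2} = \left(-3\right)^{2} = 9$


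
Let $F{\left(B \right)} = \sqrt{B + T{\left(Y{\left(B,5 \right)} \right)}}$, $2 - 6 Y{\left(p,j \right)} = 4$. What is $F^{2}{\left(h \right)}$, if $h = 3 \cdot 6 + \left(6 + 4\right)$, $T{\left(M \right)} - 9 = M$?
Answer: $\frac{110}{3} \approx 36.667$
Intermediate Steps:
$Y{\left(p,j \right)} = - \frac{1}{3}$ ($Y{\left(p,j \right)} = \frac{1}{3} - \frac{2}{3} = - \frac{1}{3}$)
$T{\left(M \right)} = 9 + M$
$h = 28$ ($h = 18 + 10 = 28$)
$F{\left(B \right)} = \sqrt{\frac{26}{3} + B}$ ($F{\left(B \right)} = \sqrt{B + \left(9 - \frac{1}{3}\right)} = \sqrt{B + \frac{26}{3}} = \sqrt{\frac{26}{3} + B}$)
$F^{2}{\left(h \right)} = \left(\frac{\sqrt{78 + 9 \cdot 28}}{3}\right)^{2} = \left(\frac{\sqrt{78 + 252}}{3}\right)^{2} = \left(\frac{\sqrt{330}}{3}\right)^{2} = \frac{110}{3}$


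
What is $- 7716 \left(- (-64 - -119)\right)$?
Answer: $424380$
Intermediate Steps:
$- 7716 \left(- (-64 - -119)\right) = - 7716 \left(- (-64 + 119)\right) = - 7716 \left(\left(-1\right) 55\right) = \left(-7716\right) \left(-55\right) = 424380$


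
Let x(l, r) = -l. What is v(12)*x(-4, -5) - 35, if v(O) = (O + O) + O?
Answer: 109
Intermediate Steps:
v(O) = 3*O (v(O) = 2*O + O = 3*O)
v(12)*x(-4, -5) - 35 = (3*12)*(-1*(-4)) - 35 = 36*4 - 35 = 144 - 35 = 109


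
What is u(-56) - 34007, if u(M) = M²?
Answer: -30871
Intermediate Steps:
u(-56) - 34007 = (-56)² - 34007 = 3136 - 34007 = -30871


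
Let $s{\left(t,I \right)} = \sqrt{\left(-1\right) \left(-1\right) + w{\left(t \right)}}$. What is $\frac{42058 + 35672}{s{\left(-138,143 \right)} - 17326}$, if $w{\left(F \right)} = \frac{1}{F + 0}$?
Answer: $- \frac{185851497240}{41426257951} - \frac{77730 \sqrt{18906}}{41426257951} \approx -4.4866$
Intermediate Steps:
$w{\left(F \right)} = \frac{1}{F}$
$s{\left(t,I \right)} = \sqrt{1 + \frac{1}{t}}$ ($s{\left(t,I \right)} = \sqrt{\left(-1\right) \left(-1\right) + \frac{1}{t}} = \sqrt{1 + \frac{1}{t}}$)
$\frac{42058 + 35672}{s{\left(-138,143 \right)} - 17326} = \frac{42058 + 35672}{\sqrt{\frac{1 - 138}{-138}} - 17326} = \frac{77730}{\sqrt{\left(- \frac{1}{138}\right) \left(-137\right)} - 17326} = \frac{77730}{\sqrt{\frac{137}{138}} - 17326} = \frac{77730}{\frac{\sqrt{18906}}{138} - 17326} = \frac{77730}{-17326 + \frac{\sqrt{18906}}{138}}$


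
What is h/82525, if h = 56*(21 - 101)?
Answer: -896/16505 ≈ -0.054287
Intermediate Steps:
h = -4480 (h = 56*(-80) = -4480)
h/82525 = -4480/82525 = -4480*1/82525 = -896/16505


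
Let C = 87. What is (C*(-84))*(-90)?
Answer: 657720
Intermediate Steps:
(C*(-84))*(-90) = (87*(-84))*(-90) = -7308*(-90) = 657720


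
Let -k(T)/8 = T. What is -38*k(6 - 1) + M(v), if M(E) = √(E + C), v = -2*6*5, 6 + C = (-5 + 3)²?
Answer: 1520 + I*√62 ≈ 1520.0 + 7.874*I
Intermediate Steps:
k(T) = -8*T
C = -2 (C = -6 + (-5 + 3)² = -6 + (-2)² = -6 + 4 = -2)
v = -60 (v = -12*5 = -1*60 = -60)
M(E) = √(-2 + E) (M(E) = √(E - 2) = √(-2 + E))
-38*k(6 - 1) + M(v) = -(-304)*(6 - 1) + √(-2 - 60) = -(-304)*5 + √(-62) = -38*(-40) + I*√62 = 1520 + I*√62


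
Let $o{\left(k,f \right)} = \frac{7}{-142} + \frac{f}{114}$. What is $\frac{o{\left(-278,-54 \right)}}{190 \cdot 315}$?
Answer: $- \frac{1411}{161475300} \approx -8.7382 \cdot 10^{-6}$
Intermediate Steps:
$o{\left(k,f \right)} = - \frac{7}{142} + \frac{f}{114}$ ($o{\left(k,f \right)} = 7 \left(- \frac{1}{142}\right) + f \frac{1}{114} = - \frac{7}{142} + \frac{f}{114}$)
$\frac{o{\left(-278,-54 \right)}}{190 \cdot 315} = \frac{- \frac{7}{142} + \frac{1}{114} \left(-54\right)}{190 \cdot 315} = \frac{- \frac{7}{142} - \frac{9}{19}}{59850} = \left(- \frac{1411}{2698}\right) \frac{1}{59850} = - \frac{1411}{161475300}$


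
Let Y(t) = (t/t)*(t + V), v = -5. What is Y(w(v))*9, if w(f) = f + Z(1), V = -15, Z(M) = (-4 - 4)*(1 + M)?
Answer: -324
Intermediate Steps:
Z(M) = -8 - 8*M (Z(M) = -8*(1 + M) = -8 - 8*M)
w(f) = -16 + f (w(f) = f + (-8 - 8*1) = f + (-8 - 8) = f - 16 = -16 + f)
Y(t) = -15 + t (Y(t) = (t/t)*(t - 15) = 1*(-15 + t) = -15 + t)
Y(w(v))*9 = (-15 + (-16 - 5))*9 = (-15 - 21)*9 = -36*9 = -324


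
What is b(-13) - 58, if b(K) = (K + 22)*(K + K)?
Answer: -292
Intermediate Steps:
b(K) = 2*K*(22 + K) (b(K) = (22 + K)*(2*K) = 2*K*(22 + K))
b(-13) - 58 = 2*(-13)*(22 - 13) - 58 = 2*(-13)*9 - 58 = -234 - 58 = -292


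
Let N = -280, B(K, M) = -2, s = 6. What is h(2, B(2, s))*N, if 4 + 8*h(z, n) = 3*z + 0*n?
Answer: -70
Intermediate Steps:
h(z, n) = -1/2 + 3*z/8 (h(z, n) = -1/2 + (3*z + 0*n)/8 = -1/2 + (3*z + 0)/8 = -1/2 + (3*z)/8 = -1/2 + 3*z/8)
h(2, B(2, s))*N = (-1/2 + (3/8)*2)*(-280) = (-1/2 + 3/4)*(-280) = (1/4)*(-280) = -70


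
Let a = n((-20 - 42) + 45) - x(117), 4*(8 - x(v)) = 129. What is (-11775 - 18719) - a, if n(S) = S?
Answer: -122005/4 ≈ -30501.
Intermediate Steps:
x(v) = -97/4 (x(v) = 8 - ¼*129 = 8 - 129/4 = -97/4)
a = 29/4 (a = ((-20 - 42) + 45) - 1*(-97/4) = (-62 + 45) + 97/4 = -17 + 97/4 = 29/4 ≈ 7.2500)
(-11775 - 18719) - a = (-11775 - 18719) - 1*29/4 = -30494 - 29/4 = -122005/4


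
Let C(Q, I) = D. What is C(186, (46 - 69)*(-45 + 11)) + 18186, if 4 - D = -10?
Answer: 18200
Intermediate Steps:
D = 14 (D = 4 - 1*(-10) = 4 + 10 = 14)
C(Q, I) = 14
C(186, (46 - 69)*(-45 + 11)) + 18186 = 14 + 18186 = 18200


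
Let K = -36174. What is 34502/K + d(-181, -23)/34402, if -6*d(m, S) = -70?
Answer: -197752629/207409658 ≈ -0.95344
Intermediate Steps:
d(m, S) = 35/3 (d(m, S) = -1/6*(-70) = 35/3)
34502/K + d(-181, -23)/34402 = 34502/(-36174) + (35/3)/34402 = 34502*(-1/36174) + (35/3)*(1/34402) = -17251/18087 + 35/103206 = -197752629/207409658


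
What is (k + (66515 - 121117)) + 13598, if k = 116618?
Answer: 75614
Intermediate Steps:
(k + (66515 - 121117)) + 13598 = (116618 + (66515 - 121117)) + 13598 = (116618 - 54602) + 13598 = 62016 + 13598 = 75614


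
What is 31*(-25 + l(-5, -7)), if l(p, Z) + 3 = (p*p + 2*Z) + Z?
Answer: -744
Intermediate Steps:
l(p, Z) = -3 + p**2 + 3*Z (l(p, Z) = -3 + ((p*p + 2*Z) + Z) = -3 + ((p**2 + 2*Z) + Z) = -3 + (p**2 + 3*Z) = -3 + p**2 + 3*Z)
31*(-25 + l(-5, -7)) = 31*(-25 + (-3 + (-5)**2 + 3*(-7))) = 31*(-25 + (-3 + 25 - 21)) = 31*(-25 + 1) = 31*(-24) = -744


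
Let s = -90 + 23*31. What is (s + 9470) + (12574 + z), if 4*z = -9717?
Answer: 80951/4 ≈ 20238.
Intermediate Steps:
z = -9717/4 (z = (¼)*(-9717) = -9717/4 ≈ -2429.3)
s = 623 (s = -90 + 713 = 623)
(s + 9470) + (12574 + z) = (623 + 9470) + (12574 - 9717/4) = 10093 + 40579/4 = 80951/4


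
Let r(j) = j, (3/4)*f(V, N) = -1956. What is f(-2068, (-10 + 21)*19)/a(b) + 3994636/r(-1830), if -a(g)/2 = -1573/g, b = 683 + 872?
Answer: -4997145014/1439295 ≈ -3471.9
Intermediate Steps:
f(V, N) = -2608 (f(V, N) = (4/3)*(-1956) = -2608)
b = 1555
a(g) = 3146/g (a(g) = -(-3146)/g = 3146/g)
f(-2068, (-10 + 21)*19)/a(b) + 3994636/r(-1830) = -2608/(3146/1555) + 3994636/(-1830) = -2608/(3146*(1/1555)) + 3994636*(-1/1830) = -2608/3146/1555 - 1997318/915 = -2608*1555/3146 - 1997318/915 = -2027720/1573 - 1997318/915 = -4997145014/1439295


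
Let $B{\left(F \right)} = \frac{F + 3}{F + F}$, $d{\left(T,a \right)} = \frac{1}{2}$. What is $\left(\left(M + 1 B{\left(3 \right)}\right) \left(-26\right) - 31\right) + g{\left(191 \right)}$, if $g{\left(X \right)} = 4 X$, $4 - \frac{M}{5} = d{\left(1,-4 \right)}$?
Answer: $252$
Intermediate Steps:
$d{\left(T,a \right)} = \frac{1}{2}$
$M = \frac{35}{2}$ ($M = 20 - \frac{5}{2} = \frac{35}{2} \approx 17.5$)
$B{\left(F \right)} = \frac{3 + F}{2 F}$
$\left(\left(M + 1 B{\left(3 \right)}\right) \left(-26\right) - 31\right) + g{\left(191 \right)} = \left(\left(\frac{35}{2} + 1 \frac{3 + 3}{2 \cdot 3}\right) \left(-26\right) - 31\right) + 4 \cdot 191 = \left(\left(\frac{35}{2} + 1 \cdot \frac{1}{2} \cdot \frac{1}{3} \cdot 6\right) \left(-26\right) - 31\right) + 764 = \left(\left(\frac{35}{2} + 1 \cdot 1\right) \left(-26\right) - 31\right) + 764 = \left(\left(\frac{35}{2} + 1\right) \left(-26\right) - 31\right) + 764 = \left(\frac{37}{2} \left(-26\right) - 31\right) + 764 = \left(-481 - 31\right) + 764 = -512 + 764 = 252$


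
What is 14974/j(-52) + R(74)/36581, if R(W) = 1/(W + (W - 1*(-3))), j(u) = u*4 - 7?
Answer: -82712347779/1187602165 ≈ -69.646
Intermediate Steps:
j(u) = -7 + 4*u (j(u) = 4*u - 7 = -7 + 4*u)
R(W) = 1/(3 + 2*W) (R(W) = 1/(W + (W + 3)) = 1/(W + (3 + W)) = 1/(3 + 2*W))
14974/j(-52) + R(74)/36581 = 14974/(-7 + 4*(-52)) + 1/((3 + 2*74)*36581) = 14974/(-7 - 208) + (1/36581)/(3 + 148) = 14974/(-215) + (1/36581)/151 = 14974*(-1/215) + (1/151)*(1/36581) = -14974/215 + 1/5523731 = -82712347779/1187602165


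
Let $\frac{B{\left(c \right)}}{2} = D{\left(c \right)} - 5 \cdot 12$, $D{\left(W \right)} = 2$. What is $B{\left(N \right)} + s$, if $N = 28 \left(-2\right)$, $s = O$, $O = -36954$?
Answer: $-37070$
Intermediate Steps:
$s = -36954$
$N = -56$
$B{\left(c \right)} = -116$ ($B{\left(c \right)} = 2 \left(2 - 5 \cdot 12\right) = 2 \left(2 - 60\right) = 2 \left(-58\right) = -116$)
$B{\left(N \right)} + s = -116 - 36954 = -37070$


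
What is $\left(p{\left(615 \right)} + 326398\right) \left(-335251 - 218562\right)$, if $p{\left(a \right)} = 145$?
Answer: $-180843758459$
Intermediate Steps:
$\left(p{\left(615 \right)} + 326398\right) \left(-335251 - 218562\right) = \left(145 + 326398\right) \left(-335251 - 218562\right) = 326543 \left(-553813\right) = -180843758459$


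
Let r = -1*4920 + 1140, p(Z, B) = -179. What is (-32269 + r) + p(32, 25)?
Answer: -36228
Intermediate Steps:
r = -3780 (r = -4920 + 1140 = -3780)
(-32269 + r) + p(32, 25) = (-32269 - 3780) - 179 = -36049 - 179 = -36228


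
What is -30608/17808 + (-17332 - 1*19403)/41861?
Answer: -120966148/46591293 ≈ -2.5963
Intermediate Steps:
-30608/17808 + (-17332 - 1*19403)/41861 = -30608*1/17808 + (-17332 - 19403)*(1/41861) = -1913/1113 - 36735*1/41861 = -1913/1113 - 36735/41861 = -120966148/46591293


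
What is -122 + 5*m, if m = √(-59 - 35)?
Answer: -122 + 5*I*√94 ≈ -122.0 + 48.477*I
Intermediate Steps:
m = I*√94 (m = √(-94) = I*√94 ≈ 9.6954*I)
-122 + 5*m = -122 + 5*(I*√94) = -122 + 5*I*√94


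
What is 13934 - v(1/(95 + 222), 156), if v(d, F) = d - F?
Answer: 4466529/317 ≈ 14090.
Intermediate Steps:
13934 - v(1/(95 + 222), 156) = 13934 - (1/(95 + 222) - 1*156) = 13934 - (1/317 - 156) = 13934 - 1*(-49451/317) = 13934 + 49451/317 = 4466529/317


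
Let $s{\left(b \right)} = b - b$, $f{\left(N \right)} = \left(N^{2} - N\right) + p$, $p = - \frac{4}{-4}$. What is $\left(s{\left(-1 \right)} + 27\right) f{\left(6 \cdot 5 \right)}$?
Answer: $23517$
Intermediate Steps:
$p = 1$ ($p = \left(-4\right) \left(- \frac{1}{4}\right) = 1$)
$f{\left(N \right)} = 1 + N^{2} - N$ ($f{\left(N \right)} = \left(N^{2} - N\right) + 1 = 1 + N^{2} - N$)
$s{\left(b \right)} = 0$
$\left(s{\left(-1 \right)} + 27\right) f{\left(6 \cdot 5 \right)} = \left(0 + 27\right) \left(1 + \left(6 \cdot 5\right)^{2} - 6 \cdot 5\right) = 27 \left(1 + 30^{2} - 30\right) = 27 \left(1 + 900 - 30\right) = 27 \cdot 871 = 23517$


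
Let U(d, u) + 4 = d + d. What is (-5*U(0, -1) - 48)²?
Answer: 784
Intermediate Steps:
U(d, u) = -4 + 2*d (U(d, u) = -4 + (d + d) = -4 + 2*d)
(-5*U(0, -1) - 48)² = (-5*(-4 + 2*0) - 48)² = (-5*(-4 + 0) - 48)² = (-5*(-4) - 48)² = (20 - 48)² = (-28)² = 784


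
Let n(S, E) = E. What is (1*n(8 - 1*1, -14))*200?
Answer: -2800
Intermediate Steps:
(1*n(8 - 1*1, -14))*200 = (1*(-14))*200 = -14*200 = -2800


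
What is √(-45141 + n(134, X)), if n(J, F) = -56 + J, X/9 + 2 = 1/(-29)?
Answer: 3*I*√5007 ≈ 212.28*I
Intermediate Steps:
X = -531/29 (X = -18 + 9/(-29) = -18 + 9*(-1/29) = -18 - 9/29 = -531/29 ≈ -18.310)
√(-45141 + n(134, X)) = √(-45141 + (-56 + 134)) = √(-45141 + 78) = √(-45063) = 3*I*√5007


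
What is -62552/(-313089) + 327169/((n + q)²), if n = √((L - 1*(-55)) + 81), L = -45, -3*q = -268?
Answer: 9612106092870581/225500564288175 - 4734789768*√91/5041710025 ≈ 33.667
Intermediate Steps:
q = 268/3 (q = -⅓*(-268) = 268/3 ≈ 89.333)
n = √91 (n = √((-45 - 1*(-55)) + 81) = √((-45 + 55) + 81) = √(10 + 81) = √91 ≈ 9.5394)
-62552/(-313089) + 327169/((n + q)²) = -62552/(-313089) + 327169/((√91 + 268/3)²) = -62552*(-1/313089) + 327169/((268/3 + √91)²) = 8936/44727 + 327169/(268/3 + √91)²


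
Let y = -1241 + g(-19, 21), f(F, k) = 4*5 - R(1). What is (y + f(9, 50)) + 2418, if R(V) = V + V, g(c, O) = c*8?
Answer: 1043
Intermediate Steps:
g(c, O) = 8*c
R(V) = 2*V
f(F, k) = 18 (f(F, k) = 4*5 - 2 = 20 - 1*2 = 20 - 2 = 18)
y = -1393 (y = -1241 + 8*(-19) = -1241 - 152 = -1393)
(y + f(9, 50)) + 2418 = (-1393 + 18) + 2418 = -1375 + 2418 = 1043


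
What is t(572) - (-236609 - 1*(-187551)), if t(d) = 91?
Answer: 49149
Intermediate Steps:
t(572) - (-236609 - 1*(-187551)) = 91 - (-236609 - 1*(-187551)) = 91 - (-236609 + 187551) = 91 - 1*(-49058) = 91 + 49058 = 49149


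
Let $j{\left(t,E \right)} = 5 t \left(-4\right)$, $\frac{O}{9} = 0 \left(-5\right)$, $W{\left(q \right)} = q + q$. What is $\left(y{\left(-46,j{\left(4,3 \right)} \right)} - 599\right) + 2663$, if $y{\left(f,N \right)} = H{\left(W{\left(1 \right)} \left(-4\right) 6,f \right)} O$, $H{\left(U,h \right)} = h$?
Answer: $2064$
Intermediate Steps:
$W{\left(q \right)} = 2 q$
$O = 0$ ($O = 9 \cdot 0 \left(-5\right) = 9 \cdot 0 = 0$)
$j{\left(t,E \right)} = - 20 t$
$y{\left(f,N \right)} = 0$ ($y{\left(f,N \right)} = f 0 = 0$)
$\left(y{\left(-46,j{\left(4,3 \right)} \right)} - 599\right) + 2663 = \left(0 - 599\right) + 2663 = -599 + 2663 = 2064$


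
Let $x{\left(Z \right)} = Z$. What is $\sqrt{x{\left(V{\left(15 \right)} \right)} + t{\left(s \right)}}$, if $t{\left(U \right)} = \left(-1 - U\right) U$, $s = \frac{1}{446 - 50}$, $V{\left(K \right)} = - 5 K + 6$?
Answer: $\frac{i \sqrt{10820701}}{396} \approx 8.3068 i$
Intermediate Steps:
$V{\left(K \right)} = 6 - 5 K$
$s = \frac{1}{396} \approx 0.0025253$
$t{\left(U \right)} = U \left(-1 - U\right)$
$\sqrt{x{\left(V{\left(15 \right)} \right)} + t{\left(s \right)}} = \sqrt{\left(6 - 75\right) - \frac{1 + \frac{1}{396}}{396}} = \sqrt{\left(6 - 75\right) - \frac{1}{396} \cdot \frac{397}{396}} = \sqrt{-69 - \frac{397}{156816}} = \sqrt{- \frac{10820701}{156816}} = \frac{i \sqrt{10820701}}{396}$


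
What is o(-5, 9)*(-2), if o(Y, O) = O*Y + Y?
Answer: 100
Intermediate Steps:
o(Y, O) = Y + O*Y
o(-5, 9)*(-2) = -5*(1 + 9)*(-2) = -5*10*(-2) = -50*(-2) = 100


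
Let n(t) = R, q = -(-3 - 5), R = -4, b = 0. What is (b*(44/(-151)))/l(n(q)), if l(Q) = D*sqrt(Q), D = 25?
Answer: 0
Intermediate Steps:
q = 8 (q = -1*(-8) = 8)
n(t) = -4
l(Q) = 25*sqrt(Q)
(b*(44/(-151)))/l(n(q)) = (0*(44/(-151)))/((25*sqrt(-4))) = (0*(44*(-1/151)))/((25*(2*I))) = (0*(-44/151))/((50*I)) = 0*(-I/50) = 0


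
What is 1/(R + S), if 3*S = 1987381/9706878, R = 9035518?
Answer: 29120634/263120014665793 ≈ 1.1067e-7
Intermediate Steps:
S = 1987381/29120634 (S = (1987381/9706878)/3 = (1987381*(1/9706878))/3 = (⅓)*(1987381/9706878) = 1987381/29120634 ≈ 0.068246)
1/(R + S) = 1/(9035518 + 1987381/29120634) = 1/(263120014665793/29120634) = 29120634/263120014665793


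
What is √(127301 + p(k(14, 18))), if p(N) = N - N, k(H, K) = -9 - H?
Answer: √127301 ≈ 356.79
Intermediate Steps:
p(N) = 0
√(127301 + p(k(14, 18))) = √(127301 + 0) = √127301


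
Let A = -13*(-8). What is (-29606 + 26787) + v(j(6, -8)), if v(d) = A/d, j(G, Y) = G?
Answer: -8405/3 ≈ -2801.7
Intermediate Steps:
A = 104
v(d) = 104/d
(-29606 + 26787) + v(j(6, -8)) = (-29606 + 26787) + 104/6 = -2819 + 104*(⅙) = -2819 + 52/3 = -8405/3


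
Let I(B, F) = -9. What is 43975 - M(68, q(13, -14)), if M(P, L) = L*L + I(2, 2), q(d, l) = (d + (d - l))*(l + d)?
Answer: 42384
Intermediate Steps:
q(d, l) = (d + l)*(-l + 2*d) (q(d, l) = (-l + 2*d)*(d + l) = (d + l)*(-l + 2*d))
M(P, L) = -9 + L**2 (M(P, L) = L*L - 9 = L**2 - 9 = -9 + L**2)
43975 - M(68, q(13, -14)) = 43975 - (-9 + (-1*(-14)**2 + 2*13**2 + 13*(-14))**2) = 43975 - (-9 + (-1*196 + 2*169 - 182)**2) = 43975 - (-9 + (-196 + 338 - 182)**2) = 43975 - (-9 + (-40)**2) = 43975 - (-9 + 1600) = 43975 - 1*1591 = 43975 - 1591 = 42384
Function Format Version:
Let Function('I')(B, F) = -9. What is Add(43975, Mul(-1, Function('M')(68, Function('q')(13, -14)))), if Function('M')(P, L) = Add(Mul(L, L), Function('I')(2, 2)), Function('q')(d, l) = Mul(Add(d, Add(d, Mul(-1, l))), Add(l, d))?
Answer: 42384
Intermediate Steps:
Function('q')(d, l) = Mul(Add(d, l), Add(Mul(-1, l), Mul(2, d))) (Function('q')(d, l) = Mul(Add(Mul(-1, l), Mul(2, d)), Add(d, l)) = Mul(Add(d, l), Add(Mul(-1, l), Mul(2, d))))
Function('M')(P, L) = Add(-9, Pow(L, 2)) (Function('M')(P, L) = Add(Mul(L, L), -9) = Add(Pow(L, 2), -9) = Add(-9, Pow(L, 2)))
Add(43975, Mul(-1, Function('M')(68, Function('q')(13, -14)))) = Add(43975, Mul(-1, Add(-9, Pow(Add(Mul(-1, Pow(-14, 2)), Mul(2, Pow(13, 2)), Mul(13, -14)), 2)))) = Add(43975, Mul(-1, Add(-9, Pow(Add(Mul(-1, 196), Mul(2, 169), -182), 2)))) = Add(43975, Mul(-1, Add(-9, Pow(Add(-196, 338, -182), 2)))) = Add(43975, Mul(-1, Add(-9, Pow(-40, 2)))) = Add(43975, Mul(-1, Add(-9, 1600))) = Add(43975, Mul(-1, 1591)) = Add(43975, -1591) = 42384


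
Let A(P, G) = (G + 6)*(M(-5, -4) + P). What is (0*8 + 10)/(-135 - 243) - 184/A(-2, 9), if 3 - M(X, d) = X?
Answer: -1957/945 ≈ -2.0709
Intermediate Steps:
M(X, d) = 3 - X
A(P, G) = (6 + G)*(8 + P) (A(P, G) = (G + 6)*((3 - 1*(-5)) + P) = (6 + G)*((3 + 5) + P) = (6 + G)*(8 + P))
(0*8 + 10)/(-135 - 243) - 184/A(-2, 9) = (0*8 + 10)/(-135 - 243) - 184/(48 + 6*(-2) + 8*9 + 9*(-2)) = (0 + 10)/(-378) - 184/(48 - 12 + 72 - 18) = 10*(-1/378) - 184/90 = -5/189 - 184*1/90 = -5/189 - 92/45 = -1957/945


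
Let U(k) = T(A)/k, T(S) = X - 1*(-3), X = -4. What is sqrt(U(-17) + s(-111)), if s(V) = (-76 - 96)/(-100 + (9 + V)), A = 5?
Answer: sqrt(2683671)/1717 ≈ 0.95410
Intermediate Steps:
T(S) = -1 (T(S) = -4 - 1*(-3) = -4 + 3 = -1)
U(k) = -1/k
s(V) = -172/(-91 + V)
sqrt(U(-17) + s(-111)) = sqrt(-1/(-17) - 172/(-91 - 111)) = sqrt(-1*(-1/17) - 172/(-202)) = sqrt(1/17 - 172*(-1/202)) = sqrt(1/17 + 86/101) = sqrt(1563/1717) = sqrt(2683671)/1717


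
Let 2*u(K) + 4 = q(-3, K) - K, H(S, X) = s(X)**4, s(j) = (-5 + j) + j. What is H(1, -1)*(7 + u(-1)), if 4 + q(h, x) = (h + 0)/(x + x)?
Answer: 40817/4 ≈ 10204.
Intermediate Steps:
q(h, x) = -4 + h/(2*x) (q(h, x) = -4 + (h + 0)/(x + x) = -4 + h/((2*x)) = -4 + h*(1/(2*x)) = -4 + h/(2*x))
s(j) = -5 + 2*j
H(S, X) = (-5 + 2*X)**4
u(K) = -4 - 3/(4*K) - K/2 (u(K) = -2 + ((-4 + (1/2)*(-3)/K) - K)/2 = -2 + ((-4 - 3/(2*K)) - K)/2 = -2 + (-4 - K - 3/(2*K))/2 = -2 + (-2 - 3/(4*K) - K/2) = -4 - 3/(4*K) - K/2)
H(1, -1)*(7 + u(-1)) = (-5 + 2*(-1))**4*(7 + (-4 - 3/4/(-1) - 1/2*(-1))) = (-5 - 2)**4*(7 + (-4 - 3/4*(-1) + 1/2)) = (-7)**4*(7 + (-4 + 3/4 + 1/2)) = 2401*(7 - 11/4) = 2401*(17/4) = 40817/4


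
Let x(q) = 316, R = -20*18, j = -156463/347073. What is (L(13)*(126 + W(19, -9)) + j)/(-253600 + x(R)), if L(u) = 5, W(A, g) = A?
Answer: -125735731/43954018866 ≈ -0.0028606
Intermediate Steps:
j = -156463/347073 (j = -156463*1/347073 = -156463/347073 ≈ -0.45081)
R = -360
(L(13)*(126 + W(19, -9)) + j)/(-253600 + x(R)) = (5*(126 + 19) - 156463/347073)/(-253600 + 316) = (5*145 - 156463/347073)/(-253284) = (725 - 156463/347073)*(-1/253284) = (251471462/347073)*(-1/253284) = -125735731/43954018866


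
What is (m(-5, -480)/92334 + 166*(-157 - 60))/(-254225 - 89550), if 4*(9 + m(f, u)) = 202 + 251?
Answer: 177389613/1692913112 ≈ 0.10478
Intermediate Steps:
m(f, u) = 417/4 (m(f, u) = -9 + (202 + 251)/4 = -9 + (¼)*453 = -9 + 453/4 = 417/4)
(m(-5, -480)/92334 + 166*(-157 - 60))/(-254225 - 89550) = ((417/4)/92334 + 166*(-157 - 60))/(-254225 - 89550) = ((417/4)*(1/92334) + 166*(-217))/(-343775) = (139/123112 - 36022)*(-1/343775) = -4434740325/123112*(-1/343775) = 177389613/1692913112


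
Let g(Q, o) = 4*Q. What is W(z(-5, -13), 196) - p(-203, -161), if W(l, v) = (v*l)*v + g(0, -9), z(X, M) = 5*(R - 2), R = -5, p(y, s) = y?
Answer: -1344357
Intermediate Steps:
z(X, M) = -35 (z(X, M) = 5*(-5 - 2) = 5*(-7) = -35)
W(l, v) = l*v² (W(l, v) = (v*l)*v + 4*0 = (l*v)*v + 0 = l*v² + 0 = l*v²)
W(z(-5, -13), 196) - p(-203, -161) = -35*196² - 1*(-203) = -35*38416 + 203 = -1344560 + 203 = -1344357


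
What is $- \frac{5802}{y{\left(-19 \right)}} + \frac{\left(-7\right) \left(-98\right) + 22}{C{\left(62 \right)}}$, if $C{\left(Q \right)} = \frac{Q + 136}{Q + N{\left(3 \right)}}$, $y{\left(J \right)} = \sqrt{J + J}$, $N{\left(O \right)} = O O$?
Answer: $\frac{8378}{33} + \frac{2901 i \sqrt{38}}{19} \approx 253.88 + 941.21 i$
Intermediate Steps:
$N{\left(O \right)} = O^{2}$
$y{\left(J \right)} = \sqrt{2} \sqrt{J}$ ($y{\left(J \right)} = \sqrt{2 J} = \sqrt{2} \sqrt{J}$)
$C{\left(Q \right)} = \frac{136 + Q}{9 + Q}$ ($C{\left(Q \right)} = \frac{Q + 136}{Q + 3^{2}} = \frac{136 + Q}{Q + 9} = \frac{136 + Q}{9 + Q}$)
$- \frac{5802}{y{\left(-19 \right)}} + \frac{\left(-7\right) \left(-98\right) + 22}{C{\left(62 \right)}} = - \frac{5802}{\sqrt{2} \sqrt{-19}} + \frac{\left(-7\right) \left(-98\right) + 22}{\frac{1}{9 + 62} \left(136 + 62\right)} = - \frac{5802}{\sqrt{2} i \sqrt{19}} + \frac{686 + 22}{\frac{1}{71} \cdot 198} = - \frac{5802}{i \sqrt{38}} + \frac{708}{\frac{1}{71} \cdot 198} = - 5802 \left(- \frac{i \sqrt{38}}{38}\right) + \frac{708}{\frac{198}{71}} = \frac{2901 i \sqrt{38}}{19} + 708 \cdot \frac{71}{198} = \frac{2901 i \sqrt{38}}{19} + \frac{8378}{33} = \frac{8378}{33} + \frac{2901 i \sqrt{38}}{19}$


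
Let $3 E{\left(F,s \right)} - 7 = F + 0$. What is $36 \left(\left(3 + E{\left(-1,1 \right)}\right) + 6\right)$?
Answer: $396$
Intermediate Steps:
$E{\left(F,s \right)} = \frac{7}{3} + \frac{F}{3}$ ($E{\left(F,s \right)} = \frac{7}{3} + \frac{F + 0}{3} = \frac{7}{3} + \frac{F}{3}$)
$36 \left(\left(3 + E{\left(-1,1 \right)}\right) + 6\right) = 36 \left(\left(3 + \left(\frac{7}{3} + \frac{1}{3} \left(-1\right)\right)\right) + 6\right) = 36 \left(\left(3 + \left(\frac{7}{3} - \frac{1}{3}\right)\right) + 6\right) = 36 \left(\left(3 + 2\right) + 6\right) = 36 \left(5 + 6\right) = 36 \cdot 11 = 396$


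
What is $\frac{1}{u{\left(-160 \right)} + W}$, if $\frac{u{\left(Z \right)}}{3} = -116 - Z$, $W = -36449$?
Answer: $- \frac{1}{36317} \approx -2.7535 \cdot 10^{-5}$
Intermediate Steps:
$u{\left(Z \right)} = -348 - 3 Z$ ($u{\left(Z \right)} = 3 \left(-116 - Z\right) = -348 - 3 Z$)
$\frac{1}{u{\left(-160 \right)} + W} = \frac{1}{\left(-348 - -480\right) - 36449} = \frac{1}{\left(-348 + 480\right) - 36449} = \frac{1}{132 - 36449} = \frac{1}{-36317} = - \frac{1}{36317}$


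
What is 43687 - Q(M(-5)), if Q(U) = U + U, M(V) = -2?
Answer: 43691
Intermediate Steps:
Q(U) = 2*U
43687 - Q(M(-5)) = 43687 - 2*(-2) = 43687 - 1*(-4) = 43687 + 4 = 43691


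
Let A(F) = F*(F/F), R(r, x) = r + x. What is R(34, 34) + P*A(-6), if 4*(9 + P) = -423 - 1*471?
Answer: 1463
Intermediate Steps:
P = -465/2 (P = -9 + (-423 - 1*471)/4 = -9 + (-423 - 471)/4 = -9 + (¼)*(-894) = -9 - 447/2 = -465/2 ≈ -232.50)
A(F) = F (A(F) = F*1 = F)
R(34, 34) + P*A(-6) = (34 + 34) - 465/2*(-6) = 68 + 1395 = 1463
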